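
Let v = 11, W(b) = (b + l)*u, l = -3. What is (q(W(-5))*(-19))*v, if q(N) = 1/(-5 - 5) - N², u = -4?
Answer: 2140369/10 ≈ 2.1404e+5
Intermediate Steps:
W(b) = 12 - 4*b (W(b) = (b - 3)*(-4) = (-3 + b)*(-4) = 12 - 4*b)
q(N) = -⅒ - N² (q(N) = 1/(-10) - N² = -⅒ - N²)
(q(W(-5))*(-19))*v = ((-⅒ - (12 - 4*(-5))²)*(-19))*11 = ((-⅒ - (12 + 20)²)*(-19))*11 = ((-⅒ - 1*32²)*(-19))*11 = ((-⅒ - 1*1024)*(-19))*11 = ((-⅒ - 1024)*(-19))*11 = -10241/10*(-19)*11 = (194579/10)*11 = 2140369/10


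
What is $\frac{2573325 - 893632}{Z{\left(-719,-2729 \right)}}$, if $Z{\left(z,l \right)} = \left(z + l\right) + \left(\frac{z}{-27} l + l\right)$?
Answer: $- \frac{45351711}{2128930} \approx -21.303$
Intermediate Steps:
$Z{\left(z,l \right)} = z + 2 l - \frac{l z}{27}$ ($Z{\left(z,l \right)} = \left(l + z\right) + \left(z \left(- \frac{1}{27}\right) l + l\right) = \left(l + z\right) + \left(- \frac{z}{27} l + l\right) = \left(l + z\right) - \left(- l + \frac{l z}{27}\right) = z + 2 l - \frac{l z}{27}$)
$\frac{2573325 - 893632}{Z{\left(-719,-2729 \right)}} = \frac{2573325 - 893632}{-719 + 2 \left(-2729\right) - \left(- \frac{2729}{27}\right) \left(-719\right)} = \frac{2573325 - 893632}{-719 - 5458 - \frac{1962151}{27}} = \frac{1679693}{- \frac{2128930}{27}} = 1679693 \left(- \frac{27}{2128930}\right) = - \frac{45351711}{2128930}$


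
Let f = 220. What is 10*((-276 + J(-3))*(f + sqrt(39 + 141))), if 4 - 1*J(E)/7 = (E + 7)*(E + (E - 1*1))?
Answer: -114400 - 3120*sqrt(5) ≈ -1.2138e+5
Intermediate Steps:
J(E) = 28 - 7*(-1 + 2*E)*(7 + E) (J(E) = 28 - 7*(E + 7)*(E + (E - 1*1)) = 28 - 7*(7 + E)*(E + (E - 1)) = 28 - 7*(7 + E)*(E + (-1 + E)) = 28 - 7*(7 + E)*(-1 + 2*E) = 28 - 7*(-1 + 2*E)*(7 + E))
10*((-276 + J(-3))*(f + sqrt(39 + 141))) = 10*((-276 + (77 - 91*(-3) - 14*(-3)**2))*(220 + sqrt(39 + 141))) = 10*((-276 + (77 + 273 - 14*9))*(220 + sqrt(180))) = 10*((-276 + (77 + 273 - 126))*(220 + 6*sqrt(5))) = 10*((-276 + 224)*(220 + 6*sqrt(5))) = 10*(-52*(220 + 6*sqrt(5))) = 10*(-11440 - 312*sqrt(5)) = -114400 - 3120*sqrt(5)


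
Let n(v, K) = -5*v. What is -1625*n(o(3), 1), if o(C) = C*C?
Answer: 73125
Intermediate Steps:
o(C) = C**2
-1625*n(o(3), 1) = -(-8125)*3**2 = -(-8125)*9 = -1625*(-45) = 73125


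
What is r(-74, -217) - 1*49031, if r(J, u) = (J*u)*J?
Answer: -1237323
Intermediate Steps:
r(J, u) = u*J**2
r(-74, -217) - 1*49031 = -217*(-74)**2 - 1*49031 = -217*5476 - 49031 = -1188292 - 49031 = -1237323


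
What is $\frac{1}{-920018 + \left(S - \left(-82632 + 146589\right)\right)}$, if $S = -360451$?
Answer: $- \frac{1}{1344426} \approx -7.4381 \cdot 10^{-7}$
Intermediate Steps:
$\frac{1}{-920018 + \left(S - \left(-82632 + 146589\right)\right)} = \frac{1}{-920018 - 424408} = \frac{1}{-1344426} = - \frac{1}{1344426}$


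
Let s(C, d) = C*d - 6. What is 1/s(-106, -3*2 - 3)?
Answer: 1/948 ≈ 0.0010549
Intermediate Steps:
s(C, d) = -6 + C*d
1/s(-106, -3*2 - 3) = 1/(-6 - 106*(-3*2 - 3)) = 1/(-6 - 106*(-6 - 3)) = 1/(-6 - 106*(-9)) = 1/(-6 + 954) = 1/948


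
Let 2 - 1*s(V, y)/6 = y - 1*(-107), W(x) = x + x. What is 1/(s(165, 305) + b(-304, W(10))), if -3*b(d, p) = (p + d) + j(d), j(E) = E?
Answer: -1/2264 ≈ -0.00044170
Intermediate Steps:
W(x) = 2*x
s(V, y) = -630 - 6*y (s(V, y) = 12 - 6*(y - 1*(-107)) = 12 - 6*(y + 107) = 12 - 6*(107 + y) = 12 + (-642 - 6*y) = -630 - 6*y)
b(d, p) = -2*d/3 - p/3 (b(d, p) = -((p + d) + d)/3 = -((d + p) + d)/3 = -(p + 2*d)/3 = -2*d/3 - p/3)
1/(s(165, 305) + b(-304, W(10))) = 1/((-630 - 6*305) + (-2/3*(-304) - 2*10/3)) = 1/((-630 - 1830) + (608/3 - 1/3*20)) = 1/(-2460 + (608/3 - 20/3)) = 1/(-2460 + 196) = 1/(-2264) = -1/2264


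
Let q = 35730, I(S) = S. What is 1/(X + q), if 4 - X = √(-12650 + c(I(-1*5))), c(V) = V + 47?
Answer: 17867/638465682 + 2*I*√197/319232841 ≈ 2.7984e-5 + 8.7934e-8*I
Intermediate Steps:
c(V) = 47 + V
X = 4 - 8*I*√197 (X = 4 - √(-12650 + (47 - 1*5)) = 4 - √(-12650 + (47 - 5)) = 4 - √(-12650 + 42) = 4 - √(-12608) = 4 - 8*I*√197 ≈ 4.0 - 112.29*I)
1/(X + q) = 1/((4 - 8*I*√197) + 35730) = 1/(35734 - 8*I*√197)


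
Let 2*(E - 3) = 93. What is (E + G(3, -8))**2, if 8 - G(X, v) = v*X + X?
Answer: 24649/4 ≈ 6162.3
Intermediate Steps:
E = 99/2 (E = 3 + (1/2)*93 = 3 + 93/2 = 99/2 ≈ 49.500)
G(X, v) = 8 - X - X*v (G(X, v) = 8 - (v*X + X) = 8 - (X*v + X) = 8 - (X + X*v) = 8 + (-X - X*v) = 8 - X - X*v)
(E + G(3, -8))**2 = (99/2 + (8 - 1*3 - 1*3*(-8)))**2 = (99/2 + (8 - 3 + 24))**2 = (99/2 + 29)**2 = (157/2)**2 = 24649/4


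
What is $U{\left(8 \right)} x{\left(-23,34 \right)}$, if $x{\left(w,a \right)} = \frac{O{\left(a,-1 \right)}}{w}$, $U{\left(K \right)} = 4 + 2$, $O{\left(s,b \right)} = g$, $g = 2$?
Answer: $- \frac{12}{23} \approx -0.52174$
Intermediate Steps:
$O{\left(s,b \right)} = 2$
$U{\left(K \right)} = 6$
$x{\left(w,a \right)} = \frac{2}{w}$
$U{\left(8 \right)} x{\left(-23,34 \right)} = 6 \frac{2}{-23} = 6 \cdot 2 \left(- \frac{1}{23}\right) = 6 \left(- \frac{2}{23}\right) = - \frac{12}{23}$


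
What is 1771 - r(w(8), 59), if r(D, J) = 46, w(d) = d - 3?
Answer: 1725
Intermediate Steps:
w(d) = -3 + d
1771 - r(w(8), 59) = 1771 - 1*46 = 1771 - 46 = 1725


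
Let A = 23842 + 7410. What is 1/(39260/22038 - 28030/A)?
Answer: 172182894/152307095 ≈ 1.1305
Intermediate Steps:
A = 31252
1/(39260/22038 - 28030/A) = 1/(39260/22038 - 28030/31252) = 1/(39260*(1/22038) - 28030*1/31252) = 1/(19630/11019 - 14015/15626) = 1/(152307095/172182894) = 172182894/152307095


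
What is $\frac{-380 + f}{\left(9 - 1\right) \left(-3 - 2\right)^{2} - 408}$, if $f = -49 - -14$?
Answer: $\frac{415}{208} \approx 1.9952$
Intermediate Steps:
$f = -35$ ($f = -49 + \left(-28 + 42\right) = -49 + 14 = -35$)
$\frac{-380 + f}{\left(9 - 1\right) \left(-3 - 2\right)^{2} - 408} = \frac{-380 - 35}{\left(9 - 1\right) \left(-3 - 2\right)^{2} - 408} = - \frac{415}{8 \left(-5\right)^{2} - 408} = - \frac{415}{8 \cdot 25 - 408} = - \frac{415}{200 - 408} = - \frac{415}{-208} = \left(-415\right) \left(- \frac{1}{208}\right) = \frac{415}{208}$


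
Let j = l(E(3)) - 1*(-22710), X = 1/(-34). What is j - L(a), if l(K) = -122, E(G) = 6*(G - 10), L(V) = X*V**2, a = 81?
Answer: 774553/34 ≈ 22781.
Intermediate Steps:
X = -1/34 ≈ -0.029412
L(V) = -V**2/34
E(G) = -60 + 6*G (E(G) = 6*(-10 + G) = -60 + 6*G)
j = 22588 (j = -122 - 1*(-22710) = -122 + 22710 = 22588)
j - L(a) = 22588 - (-1)*81**2/34 = 22588 - (-1)*6561/34 = 22588 - 1*(-6561/34) = 22588 + 6561/34 = 774553/34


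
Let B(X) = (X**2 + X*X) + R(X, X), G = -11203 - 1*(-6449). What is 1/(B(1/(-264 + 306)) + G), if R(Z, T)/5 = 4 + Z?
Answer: -441/2087641 ≈ -0.00021124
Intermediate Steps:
R(Z, T) = 20 + 5*Z (R(Z, T) = 5*(4 + Z) = 20 + 5*Z)
G = -4754 (G = -11203 + 6449 = -4754)
B(X) = 20 + 2*X**2 + 5*X (B(X) = (X**2 + X*X) + (20 + 5*X) = (X**2 + X**2) + (20 + 5*X) = 2*X**2 + (20 + 5*X) = 20 + 2*X**2 + 5*X)
1/(B(1/(-264 + 306)) + G) = 1/((20 + 2*(1/(-264 + 306))**2 + 5/(-264 + 306)) - 4754) = 1/((20 + 2*(1/42)**2 + 5/42) - 4754) = 1/((20 + 2*(1/42)**2 + 5*(1/42)) - 4754) = 1/((20 + 2*(1/1764) + 5/42) - 4754) = 1/((20 + 1/882 + 5/42) - 4754) = 1/(8873/441 - 4754) = 1/(-2087641/441) = -441/2087641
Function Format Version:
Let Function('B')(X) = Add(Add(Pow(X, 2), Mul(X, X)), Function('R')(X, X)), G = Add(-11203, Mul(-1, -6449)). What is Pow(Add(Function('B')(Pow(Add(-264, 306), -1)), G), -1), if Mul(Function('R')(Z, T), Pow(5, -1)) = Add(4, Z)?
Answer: Rational(-441, 2087641) ≈ -0.00021124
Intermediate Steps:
Function('R')(Z, T) = Add(20, Mul(5, Z)) (Function('R')(Z, T) = Mul(5, Add(4, Z)) = Add(20, Mul(5, Z)))
G = -4754 (G = Add(-11203, 6449) = -4754)
Function('B')(X) = Add(20, Mul(2, Pow(X, 2)), Mul(5, X)) (Function('B')(X) = Add(Add(Pow(X, 2), Mul(X, X)), Add(20, Mul(5, X))) = Add(Add(Pow(X, 2), Pow(X, 2)), Add(20, Mul(5, X))) = Add(Mul(2, Pow(X, 2)), Add(20, Mul(5, X))) = Add(20, Mul(2, Pow(X, 2)), Mul(5, X)))
Pow(Add(Function('B')(Pow(Add(-264, 306), -1)), G), -1) = Pow(Add(Add(20, Mul(2, Pow(Pow(Add(-264, 306), -1), 2)), Mul(5, Pow(Add(-264, 306), -1))), -4754), -1) = Pow(Add(Add(20, Mul(2, Pow(Pow(42, -1), 2)), Mul(5, Pow(42, -1))), -4754), -1) = Pow(Add(Add(20, Mul(2, Pow(Rational(1, 42), 2)), Mul(5, Rational(1, 42))), -4754), -1) = Pow(Add(Add(20, Mul(2, Rational(1, 1764)), Rational(5, 42)), -4754), -1) = Pow(Add(Add(20, Rational(1, 882), Rational(5, 42)), -4754), -1) = Pow(Add(Rational(8873, 441), -4754), -1) = Pow(Rational(-2087641, 441), -1) = Rational(-441, 2087641)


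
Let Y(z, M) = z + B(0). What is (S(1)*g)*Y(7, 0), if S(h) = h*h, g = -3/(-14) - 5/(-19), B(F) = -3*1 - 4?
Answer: 0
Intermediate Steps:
B(F) = -7 (B(F) = -3 - 4 = -7)
Y(z, M) = -7 + z (Y(z, M) = z - 7 = -7 + z)
g = 127/266 (g = -3*(-1/14) - 5*(-1/19) = 3/14 + 5/19 = 127/266 ≈ 0.47744)
S(h) = h**2
(S(1)*g)*Y(7, 0) = (1**2*(127/266))*(-7 + 7) = (1*(127/266))*0 = (127/266)*0 = 0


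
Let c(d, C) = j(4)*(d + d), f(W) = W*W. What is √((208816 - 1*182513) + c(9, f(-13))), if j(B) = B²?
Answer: √26591 ≈ 163.07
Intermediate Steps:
f(W) = W²
c(d, C) = 32*d (c(d, C) = 4²*(d + d) = 16*(2*d) = 32*d)
√((208816 - 1*182513) + c(9, f(-13))) = √((208816 - 1*182513) + 32*9) = √((208816 - 182513) + 288) = √(26303 + 288) = √26591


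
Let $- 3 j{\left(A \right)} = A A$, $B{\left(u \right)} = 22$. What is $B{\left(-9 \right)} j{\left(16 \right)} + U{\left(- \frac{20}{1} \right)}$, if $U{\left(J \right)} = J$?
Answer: $- \frac{5692}{3} \approx -1897.3$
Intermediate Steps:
$j{\left(A \right)} = - \frac{A^{2}}{3}$ ($j{\left(A \right)} = - \frac{A A}{3} = - \frac{A^{2}}{3}$)
$B{\left(-9 \right)} j{\left(16 \right)} + U{\left(- \frac{20}{1} \right)} = 22 \left(- \frac{16^{2}}{3}\right) - \frac{20}{1} = 22 \left(\left(- \frac{1}{3}\right) 256\right) - 20 = 22 \left(- \frac{256}{3}\right) - 20 = - \frac{5632}{3} - 20 = - \frac{5692}{3}$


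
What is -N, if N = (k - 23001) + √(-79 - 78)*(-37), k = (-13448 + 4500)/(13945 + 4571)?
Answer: 106473866/4629 + 37*I*√157 ≈ 23001.0 + 463.61*I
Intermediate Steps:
k = -2237/4629 (k = -8948/18516 = -8948*1/18516 = -2237/4629 ≈ -0.48326)
N = -106473866/4629 - 37*I*√157 (N = (-2237/4629 - 23001) + √(-79 - 78)*(-37) = -106473866/4629 + √(-157)*(-37) = -106473866/4629 + (I*√157)*(-37) = -106473866/4629 - 37*I*√157 ≈ -23001.0 - 463.61*I)
-N = -(-106473866/4629 - 37*I*√157) = 106473866/4629 + 37*I*√157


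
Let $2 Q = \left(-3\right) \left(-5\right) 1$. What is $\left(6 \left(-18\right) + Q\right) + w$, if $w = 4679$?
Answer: $\frac{9157}{2} \approx 4578.5$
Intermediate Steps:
$Q = \frac{15}{2}$ ($Q = \frac{\left(-3\right) \left(-5\right) 1}{2} = \frac{15 \cdot 1}{2} = \frac{1}{2} \cdot 15 = \frac{15}{2} \approx 7.5$)
$\left(6 \left(-18\right) + Q\right) + w = \left(6 \left(-18\right) + \frac{15}{2}\right) + 4679 = \left(-108 + \frac{15}{2}\right) + 4679 = - \frac{201}{2} + 4679 = \frac{9157}{2}$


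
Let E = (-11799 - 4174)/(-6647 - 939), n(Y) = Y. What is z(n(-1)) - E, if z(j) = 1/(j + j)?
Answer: -9883/3793 ≈ -2.6056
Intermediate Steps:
E = 15973/7586 (E = -15973/(-7586) = -15973*(-1/7586) = 15973/7586 ≈ 2.1056)
z(j) = 1/(2*j)
z(n(-1)) - E = (½)/(-1) - 1*15973/7586 = (½)*(-1) - 15973/7586 = -½ - 15973/7586 = -9883/3793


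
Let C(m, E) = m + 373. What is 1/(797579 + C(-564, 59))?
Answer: 1/797388 ≈ 1.2541e-6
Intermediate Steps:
C(m, E) = 373 + m
1/(797579 + C(-564, 59)) = 1/(797579 + (373 - 564)) = 1/(797579 - 191) = 1/797388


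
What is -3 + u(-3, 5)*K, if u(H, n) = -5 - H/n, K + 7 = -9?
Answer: 337/5 ≈ 67.400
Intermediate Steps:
K = -16 (K = -7 - 9 = -16)
u(H, n) = -5 - H/n
-3 + u(-3, 5)*K = -3 + (-5 - 1*(-3)/5)*(-16) = -3 + (-5 - 1*(-3)*1/5)*(-16) = -3 + (-5 + 3/5)*(-16) = -3 - 22/5*(-16) = -3 + 352/5 = 337/5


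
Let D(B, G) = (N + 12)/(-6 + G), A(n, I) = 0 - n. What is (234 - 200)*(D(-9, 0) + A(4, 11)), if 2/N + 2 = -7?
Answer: -5474/27 ≈ -202.74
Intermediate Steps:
N = -2/9 (N = 2/(-2 - 7) = 2/(-9) = 2*(-1/9) = -2/9 ≈ -0.22222)
A(n, I) = -n
D(B, G) = 106/(9*(-6 + G)) (D(B, G) = (-2/9 + 12)/(-6 + G) = 106/(9*(-6 + G)))
(234 - 200)*(D(-9, 0) + A(4, 11)) = (234 - 200)*(106/(9*(-6 + 0)) - 1*4) = 34*((106/9)/(-6) - 4) = 34*((106/9)*(-1/6) - 4) = 34*(-53/27 - 4) = 34*(-161/27) = -5474/27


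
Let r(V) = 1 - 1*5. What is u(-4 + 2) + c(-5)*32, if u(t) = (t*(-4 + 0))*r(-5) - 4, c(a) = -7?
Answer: -260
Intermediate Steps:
r(V) = -4 (r(V) = 1 - 5 = -4)
u(t) = -4 + 16*t (u(t) = (t*(-4 + 0))*(-4) - 4 = (t*(-4))*(-4) - 4 = -4*t*(-4) - 4 = 16*t - 4 = -4 + 16*t)
u(-4 + 2) + c(-5)*32 = (-4 + 16*(-4 + 2)) - 7*32 = (-4 + 16*(-2)) - 224 = (-4 - 32) - 224 = -36 - 224 = -260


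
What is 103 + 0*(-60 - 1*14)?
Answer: 103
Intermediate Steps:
103 + 0*(-60 - 1*14) = 103 + 0*(-60 - 14) = 103 + 0*(-74) = 103 + 0 = 103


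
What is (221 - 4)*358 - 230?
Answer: 77456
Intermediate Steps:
(221 - 4)*358 - 230 = 217*358 - 230 = 77686 - 230 = 77456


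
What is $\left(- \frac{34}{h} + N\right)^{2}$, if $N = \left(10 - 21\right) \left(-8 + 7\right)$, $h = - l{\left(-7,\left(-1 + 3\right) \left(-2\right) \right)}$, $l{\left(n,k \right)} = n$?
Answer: $\frac{1849}{49} \approx 37.735$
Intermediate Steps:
$h = 7$ ($h = \left(-1\right) \left(-7\right) = 7$)
$N = 11$ ($N = \left(-11\right) \left(-1\right) = 11$)
$\left(- \frac{34}{h} + N\right)^{2} = \left(- \frac{34}{7} + 11\right)^{2} = \left(\frac{43}{7}\right)^{2} = \frac{1849}{49}$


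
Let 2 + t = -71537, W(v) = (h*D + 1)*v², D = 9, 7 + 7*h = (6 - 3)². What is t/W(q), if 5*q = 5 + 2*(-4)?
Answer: -500773/9 ≈ -55641.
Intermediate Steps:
h = 2/7 (h = -1 + (6 - 3)²/7 = -1 + (⅐)*3² = -1 + (⅐)*9 = -1 + 9/7 = 2/7 ≈ 0.28571)
q = -⅗ (q = (5 + 2*(-4))/5 = (5 - 8)/5 = (⅕)*(-3) = -⅗ ≈ -0.60000)
W(v) = 25*v²/7 (W(v) = ((2/7)*9 + 1)*v² = (18/7 + 1)*v² = 25*v²/7)
t = -71539 (t = -2 - 71537 = -71539)
t/W(q) = -71539/(25*(-⅗)²/7) = -71539/((25/7)*(9/25)) = -71539/9/7 = -71539*7/9 = -500773/9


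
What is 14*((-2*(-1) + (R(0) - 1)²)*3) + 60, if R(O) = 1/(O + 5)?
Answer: 4272/25 ≈ 170.88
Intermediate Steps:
R(O) = 1/(5 + O)
14*((-2*(-1) + (R(0) - 1)²)*3) + 60 = 14*((-2*(-1) + (1/(5 + 0) - 1)²)*3) + 60 = 14*((2 + (1/5 - 1)²)*3) + 60 = 14*((2 + (⅕ - 1)²)*3) + 60 = 14*((2 + (-⅘)²)*3) + 60 = 14*((2 + 16/25)*3) + 60 = 14*((66/25)*3) + 60 = 14*(198/25) + 60 = 2772/25 + 60 = 4272/25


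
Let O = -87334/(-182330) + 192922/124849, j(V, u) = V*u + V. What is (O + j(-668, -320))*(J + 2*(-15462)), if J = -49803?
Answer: -195795762727660721391/11381859085 ≈ -1.7202e+10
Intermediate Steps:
j(V, u) = V + V*u
O = 23039515413/11381859085 (O = -87334*(-1/182330) + 192922*(1/124849) = 43667/91165 + 192922/124849 = 23039515413/11381859085 ≈ 2.0242)
(O + j(-668, -320))*(J + 2*(-15462)) = (23039515413/11381859085 - 668*(1 - 320))*(-49803 + 2*(-15462)) = (23039515413/11381859085 - 668*(-319))*(-49803 - 30924) = (23039515413/11381859085 + 213092)*(-80727) = (2425406155656233/11381859085)*(-80727) = -195795762727660721391/11381859085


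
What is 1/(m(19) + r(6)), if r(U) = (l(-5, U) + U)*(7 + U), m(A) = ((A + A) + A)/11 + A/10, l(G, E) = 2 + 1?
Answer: 110/13649 ≈ 0.0080592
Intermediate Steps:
l(G, E) = 3
m(A) = 41*A/110 (m(A) = (2*A + A)*(1/11) + A*(⅒) = (3*A)*(1/11) + A/10 = 3*A/11 + A/10 = 41*A/110)
r(U) = (3 + U)*(7 + U)
1/(m(19) + r(6)) = 1/((41/110)*19 + (21 + 6² + 10*6)) = 1/(779/110 + (21 + 36 + 60)) = 1/(779/110 + 117) = 1/(13649/110) = 110/13649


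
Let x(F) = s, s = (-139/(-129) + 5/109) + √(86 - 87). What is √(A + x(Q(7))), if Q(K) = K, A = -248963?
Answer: √(-49222681087767 + 197711721*I)/14061 ≈ 0.0010021 + 498.96*I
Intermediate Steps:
s = 15796/14061 + I (s = (-139*(-1/129) + 5*(1/109)) + √(-1) = (139/129 + 5/109) + I = 15796/14061 + I ≈ 1.1234 + 1.0*I)
x(F) = 15796/14061 + I
√(A + x(Q(7))) = √(-248963 + (15796/14061 + I)) = √(-3500652947/14061 + I)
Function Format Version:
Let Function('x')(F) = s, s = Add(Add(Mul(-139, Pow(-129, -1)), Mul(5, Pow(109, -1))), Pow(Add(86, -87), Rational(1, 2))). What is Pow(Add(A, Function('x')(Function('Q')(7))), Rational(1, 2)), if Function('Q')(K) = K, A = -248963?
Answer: Mul(Rational(1, 14061), Pow(Add(-49222681087767, Mul(197711721, I)), Rational(1, 2))) ≈ Add(0.0010021, Mul(498.96, I))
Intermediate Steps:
s = Add(Rational(15796, 14061), I) (s = Add(Add(Mul(-139, Rational(-1, 129)), Mul(5, Rational(1, 109))), Pow(-1, Rational(1, 2))) = Add(Add(Rational(139, 129), Rational(5, 109)), I) = Add(Rational(15796, 14061), I) ≈ Add(1.1234, Mul(1.0000, I)))
Function('x')(F) = Add(Rational(15796, 14061), I)
Pow(Add(A, Function('x')(Function('Q')(7))), Rational(1, 2)) = Pow(Add(-248963, Add(Rational(15796, 14061), I)), Rational(1, 2)) = Pow(Add(Rational(-3500652947, 14061), I), Rational(1, 2))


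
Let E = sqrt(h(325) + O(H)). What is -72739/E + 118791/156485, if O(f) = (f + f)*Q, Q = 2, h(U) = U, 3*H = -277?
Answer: 118791/156485 + 72739*I*sqrt(399)/133 ≈ 0.75912 + 10925.0*I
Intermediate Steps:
H = -277/3 (H = (1/3)*(-277) = -277/3 ≈ -92.333)
O(f) = 4*f (O(f) = (f + f)*2 = (2*f)*2 = 4*f)
E = I*sqrt(399)/3 (E = sqrt(325 + 4*(-277/3)) = sqrt(325 - 1108/3) = sqrt(-133/3) = I*sqrt(399)/3 ≈ 6.6583*I)
-72739/E + 118791/156485 = -72739*(-I*sqrt(399)/133) + 118791/156485 = -(-72739)*I*sqrt(399)/133 + 118791*(1/156485) = 72739*I*sqrt(399)/133 + 118791/156485 = 118791/156485 + 72739*I*sqrt(399)/133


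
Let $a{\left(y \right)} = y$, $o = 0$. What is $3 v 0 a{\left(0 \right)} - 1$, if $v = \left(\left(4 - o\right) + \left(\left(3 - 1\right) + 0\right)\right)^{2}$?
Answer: $-1$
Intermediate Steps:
$v = 36$ ($v = \left(\left(4 - 0\right) + \left(\left(3 - 1\right) + 0\right)\right)^{2} = \left(\left(4 + 0\right) + \left(2 + 0\right)\right)^{2} = \left(4 + 2\right)^{2} = 6^{2} = 36$)
$3 v 0 a{\left(0 \right)} - 1 = 3 \cdot 36 \cdot 0 \cdot 0 - 1 = 3 \cdot 0 \cdot 0 - 1 = 3 \cdot 0 - 1 = 0 - 1 = -1$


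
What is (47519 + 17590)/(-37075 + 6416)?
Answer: -65109/30659 ≈ -2.1236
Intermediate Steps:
(47519 + 17590)/(-37075 + 6416) = 65109/(-30659) = 65109*(-1/30659) = -65109/30659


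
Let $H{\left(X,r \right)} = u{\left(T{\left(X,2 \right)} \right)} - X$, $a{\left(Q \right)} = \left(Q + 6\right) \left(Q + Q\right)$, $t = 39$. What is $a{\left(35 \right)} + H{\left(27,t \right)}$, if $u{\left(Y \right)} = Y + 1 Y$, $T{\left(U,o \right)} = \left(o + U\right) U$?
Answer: $4409$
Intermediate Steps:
$a{\left(Q \right)} = 2 Q \left(6 + Q\right)$ ($a{\left(Q \right)} = \left(6 + Q\right) 2 Q = 2 Q \left(6 + Q\right)$)
$T{\left(U,o \right)} = U \left(U + o\right)$ ($T{\left(U,o \right)} = \left(U + o\right) U = U \left(U + o\right)$)
$u{\left(Y \right)} = 2 Y$ ($u{\left(Y \right)} = Y + Y = 2 Y$)
$H{\left(X,r \right)} = - X + 2 X \left(2 + X\right)$ ($H{\left(X,r \right)} = 2 X \left(X + 2\right) - X = 2 X \left(2 + X\right) - X = - X + 2 X \left(2 + X\right)$)
$a{\left(35 \right)} + H{\left(27,t \right)} = 2 \cdot 35 \left(6 + 35\right) + 27 \left(3 + 2 \cdot 27\right) = 2 \cdot 35 \cdot 41 + 27 \left(3 + 54\right) = 2870 + 27 \cdot 57 = 2870 + 1539 = 4409$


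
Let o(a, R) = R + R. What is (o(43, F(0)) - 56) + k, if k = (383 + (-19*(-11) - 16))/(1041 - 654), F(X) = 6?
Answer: -1828/43 ≈ -42.512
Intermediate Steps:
o(a, R) = 2*R
k = 64/43 (k = (383 + (209 - 16))/387 = (383 + 193)*(1/387) = 576*(1/387) = 64/43 ≈ 1.4884)
(o(43, F(0)) - 56) + k = (2*6 - 56) + 64/43 = (12 - 56) + 64/43 = -44 + 64/43 = -1828/43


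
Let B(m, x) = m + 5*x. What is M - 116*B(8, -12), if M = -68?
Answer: 5964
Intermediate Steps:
M - 116*B(8, -12) = -68 - 116*(8 + 5*(-12)) = -68 - 116*(8 - 60) = -68 - 116*(-52) = -68 + 6032 = 5964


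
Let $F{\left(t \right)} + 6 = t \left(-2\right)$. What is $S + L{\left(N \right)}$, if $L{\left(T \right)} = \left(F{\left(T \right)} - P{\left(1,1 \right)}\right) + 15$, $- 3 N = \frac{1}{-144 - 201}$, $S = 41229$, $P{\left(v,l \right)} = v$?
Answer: $\frac{42680293}{1035} \approx 41237.0$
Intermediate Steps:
$F{\left(t \right)} = -6 - 2 t$ ($F{\left(t \right)} = -6 + t \left(-2\right) = -6 - 2 t$)
$N = \frac{1}{1035}$ ($N = - \frac{1}{3 \left(-144 - 201\right)} = - \frac{1}{3 \left(-345\right)} = \left(- \frac{1}{3}\right) \left(- \frac{1}{345}\right) = \frac{1}{1035} \approx 0.00096618$)
$L{\left(T \right)} = 8 - 2 T$ ($L{\left(T \right)} = \left(\left(-6 - 2 T\right) - 1\right) + 15 = \left(-7 - 2 T\right) + 15 = 8 - 2 T$)
$S + L{\left(N \right)} = 41229 + \left(8 - \frac{2}{1035}\right) = 41229 + \frac{8278}{1035} = \frac{42680293}{1035}$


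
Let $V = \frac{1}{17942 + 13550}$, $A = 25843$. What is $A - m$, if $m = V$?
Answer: $\frac{813847755}{31492} \approx 25843.0$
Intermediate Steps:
$V = \frac{1}{31492} \approx 3.1754 \cdot 10^{-5}$
$m = \frac{1}{31492} \approx 3.1754 \cdot 10^{-5}$
$A - m = 25843 - \frac{1}{31492} = \frac{813847755}{31492}$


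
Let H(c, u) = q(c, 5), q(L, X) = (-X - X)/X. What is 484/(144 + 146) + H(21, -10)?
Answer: -48/145 ≈ -0.33103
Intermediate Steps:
q(L, X) = -2 (q(L, X) = (-2*X)/X = -2)
H(c, u) = -2
484/(144 + 146) + H(21, -10) = 484/(144 + 146) - 2 = 484/290 - 2 = (1/290)*484 - 2 = 242/145 - 2 = -48/145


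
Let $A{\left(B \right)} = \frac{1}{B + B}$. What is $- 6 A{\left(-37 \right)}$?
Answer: $\frac{3}{37} \approx 0.081081$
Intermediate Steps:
$A{\left(B \right)} = \frac{1}{2 B}$
$- 6 A{\left(-37 \right)} = - 6 \frac{1}{2 \left(-37\right)} = - 6 \cdot \frac{1}{2} \left(- \frac{1}{37}\right) = \left(-6\right) \left(- \frac{1}{74}\right) = \frac{3}{37}$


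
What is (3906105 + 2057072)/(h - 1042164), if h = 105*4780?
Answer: -5963177/540264 ≈ -11.038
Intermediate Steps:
h = 501900
(3906105 + 2057072)/(h - 1042164) = (3906105 + 2057072)/(501900 - 1042164) = 5963177/(-540264) = 5963177*(-1/540264) = -5963177/540264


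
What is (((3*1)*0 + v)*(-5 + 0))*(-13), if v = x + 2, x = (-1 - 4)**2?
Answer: 1755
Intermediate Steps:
x = 25 (x = (-5)**2 = 25)
v = 27 (v = 25 + 2 = 27)
(((3*1)*0 + v)*(-5 + 0))*(-13) = (((3*1)*0 + 27)*(-5 + 0))*(-13) = ((3*0 + 27)*(-5))*(-13) = ((0 + 27)*(-5))*(-13) = (27*(-5))*(-13) = -135*(-13) = 1755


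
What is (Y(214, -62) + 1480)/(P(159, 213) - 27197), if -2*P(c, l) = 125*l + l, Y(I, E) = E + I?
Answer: -204/5077 ≈ -0.040181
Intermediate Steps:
P(c, l) = -63*l (P(c, l) = -(125*l + l)/2 = -63*l)
(Y(214, -62) + 1480)/(P(159, 213) - 27197) = ((-62 + 214) + 1480)/(-63*213 - 27197) = (152 + 1480)/(-13419 - 27197) = 1632/(-40616) = 1632*(-1/40616) = -204/5077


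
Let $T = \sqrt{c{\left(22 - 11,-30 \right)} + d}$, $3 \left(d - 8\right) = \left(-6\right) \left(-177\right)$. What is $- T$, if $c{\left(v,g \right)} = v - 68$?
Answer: $- \sqrt{305} \approx -17.464$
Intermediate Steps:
$c{\left(v,g \right)} = -68 + v$
$d = 362$ ($d = 8 + \frac{\left(-6\right) \left(-177\right)}{3} = 8 + \frac{1}{3} \cdot 1062 = 8 + 354 = 362$)
$T = \sqrt{305}$ ($T = \sqrt{\left(-68 + \left(22 - 11\right)\right) + 362} = \sqrt{\left(-68 + 11\right) + 362} = \sqrt{-57 + 362} = \sqrt{305} \approx 17.464$)
$- T = - \sqrt{305}$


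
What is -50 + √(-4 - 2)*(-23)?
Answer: -50 - 23*I*√6 ≈ -50.0 - 56.338*I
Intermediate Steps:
-50 + √(-4 - 2)*(-23) = -50 + √(-6)*(-23) = -50 + (I*√6)*(-23) = -50 - 23*I*√6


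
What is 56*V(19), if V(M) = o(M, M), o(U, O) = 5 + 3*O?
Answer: 3472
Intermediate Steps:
V(M) = 5 + 3*M
56*V(19) = 56*(5 + 3*19) = 56*(5 + 57) = 56*62 = 3472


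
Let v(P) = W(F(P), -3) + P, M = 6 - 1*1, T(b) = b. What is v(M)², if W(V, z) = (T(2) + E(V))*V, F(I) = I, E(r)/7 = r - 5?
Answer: 225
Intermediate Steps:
E(r) = -35 + 7*r (E(r) = 7*(r - 5) = 7*(-5 + r) = -35 + 7*r)
W(V, z) = V*(-33 + 7*V) (W(V, z) = (2 + (-35 + 7*V))*V = (-33 + 7*V)*V = V*(-33 + 7*V))
M = 5 (M = 6 - 1 = 5)
v(P) = P + P*(-33 + 7*P) (v(P) = P*(-33 + 7*P) + P = P + P*(-33 + 7*P))
v(M)² = (5*(-32 + 7*5))² = (5*(-32 + 35))² = (5*3)² = 15² = 225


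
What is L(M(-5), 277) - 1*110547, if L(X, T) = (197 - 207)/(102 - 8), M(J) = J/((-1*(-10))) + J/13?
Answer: -5195714/47 ≈ -1.1055e+5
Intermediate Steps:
M(J) = 23*J/130 (M(J) = J/10 + J*(1/13) = J*(⅒) + J/13 = J/10 + J/13 = 23*J/130)
L(X, T) = -5/47 (L(X, T) = -10/94 = -10*1/94 = -5/47)
L(M(-5), 277) - 1*110547 = -5/47 - 1*110547 = -5/47 - 110547 = -5195714/47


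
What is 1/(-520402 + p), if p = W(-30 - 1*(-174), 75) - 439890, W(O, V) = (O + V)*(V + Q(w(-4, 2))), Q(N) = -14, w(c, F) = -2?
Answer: -1/946933 ≈ -1.0560e-6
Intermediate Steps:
W(O, V) = (-14 + V)*(O + V) (W(O, V) = (O + V)*(V - 14) = (O + V)*(-14 + V) = (-14 + V)*(O + V))
p = -426531 (p = (75² - 14*(-30 - 1*(-174)) - 14*75 + (-30 - 1*(-174))*75) - 439890 = (5625 - 14*(-30 + 174) - 1050 + (-30 + 174)*75) - 439890 = (5625 - 14*144 - 1050 + 144*75) - 439890 = (5625 - 2016 - 1050 + 10800) - 439890 = 13359 - 439890 = -426531)
1/(-520402 + p) = 1/(-520402 - 426531) = 1/(-946933) = -1/946933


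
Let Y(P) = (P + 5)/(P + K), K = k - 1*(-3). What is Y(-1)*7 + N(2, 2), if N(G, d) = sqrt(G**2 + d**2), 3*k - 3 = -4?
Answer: 84/5 + 2*sqrt(2) ≈ 19.628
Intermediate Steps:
k = -1/3 (k = 1 + (1/3)*(-4) = 1 - 4/3 = -1/3 ≈ -0.33333)
K = 8/3 (K = -1/3 - 1*(-3) = -1/3 + 3 = 8/3 ≈ 2.6667)
Y(P) = (5 + P)/(8/3 + P) (Y(P) = (P + 5)/(P + 8/3) = (5 + P)/(8/3 + P))
Y(-1)*7 + N(2, 2) = (3*(5 - 1)/(8 + 3*(-1)))*7 + sqrt(2**2 + 2**2) = (3*4/(8 - 3))*7 + sqrt(4 + 4) = (3*4/5)*7 + sqrt(8) = (3*(1/5)*4)*7 + 2*sqrt(2) = (12/5)*7 + 2*sqrt(2) = 84/5 + 2*sqrt(2)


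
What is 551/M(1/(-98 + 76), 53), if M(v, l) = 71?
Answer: 551/71 ≈ 7.7606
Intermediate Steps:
551/M(1/(-98 + 76), 53) = 551/71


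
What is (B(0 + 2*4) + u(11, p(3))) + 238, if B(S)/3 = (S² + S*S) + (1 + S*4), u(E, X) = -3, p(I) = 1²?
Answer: 718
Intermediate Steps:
p(I) = 1
B(S) = 3 + 6*S² + 12*S (B(S) = 3*((S² + S*S) + (1 + S*4)) = 3*((S² + S²) + (1 + 4*S)) = 3*(2*S² + (1 + 4*S)) = 3*(1 + 2*S² + 4*S) = 3 + 6*S² + 12*S)
(B(0 + 2*4) + u(11, p(3))) + 238 = ((3 + 6*(0 + 2*4)² + 12*(0 + 2*4)) - 3) + 238 = ((3 + 6*(0 + 8)² + 12*(0 + 8)) - 3) + 238 = ((3 + 6*8² + 12*8) - 3) + 238 = ((3 + 6*64 + 96) - 3) + 238 = ((3 + 384 + 96) - 3) + 238 = (483 - 3) + 238 = 480 + 238 = 718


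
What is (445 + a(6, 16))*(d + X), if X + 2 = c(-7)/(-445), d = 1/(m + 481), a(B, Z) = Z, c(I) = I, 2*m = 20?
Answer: -199662788/218495 ≈ -913.81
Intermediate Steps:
m = 10 (m = (½)*20 = 10)
d = 1/491 (d = 1/(10 + 481) = 1/491 ≈ 0.0020367)
X = -883/445 (X = -2 - 7/(-445) = -2 - 7*(-1/445) = -2 + 7/445 = -883/445 ≈ -1.9843)
(445 + a(6, 16))*(d + X) = (445 + 16)*(1/491 - 883/445) = 461*(-433108/218495) = -199662788/218495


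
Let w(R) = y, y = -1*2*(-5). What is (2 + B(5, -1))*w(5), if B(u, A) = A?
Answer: 10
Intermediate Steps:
y = 10 (y = -2*(-5) = 10)
w(R) = 10
(2 + B(5, -1))*w(5) = (2 - 1)*10 = 1*10 = 10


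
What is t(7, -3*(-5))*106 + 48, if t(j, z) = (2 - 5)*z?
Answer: -4722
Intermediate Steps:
t(j, z) = -3*z
t(7, -3*(-5))*106 + 48 = -(-9)*(-5)*106 + 48 = -3*15*106 + 48 = -45*106 + 48 = -4770 + 48 = -4722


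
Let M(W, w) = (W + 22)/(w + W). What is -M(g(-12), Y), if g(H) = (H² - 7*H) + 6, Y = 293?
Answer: -256/527 ≈ -0.48577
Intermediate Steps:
g(H) = 6 + H² - 7*H
M(W, w) = (22 + W)/(W + w)
-M(g(-12), Y) = -(22 + (6 + (-12)² - 7*(-12)))/((6 + (-12)² - 7*(-12)) + 293) = -(22 + (6 + 144 + 84))/((6 + 144 + 84) + 293) = -(22 + 234)/(234 + 293) = -256/527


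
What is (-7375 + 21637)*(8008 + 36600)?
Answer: 636199296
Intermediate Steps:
(-7375 + 21637)*(8008 + 36600) = 14262*44608 = 636199296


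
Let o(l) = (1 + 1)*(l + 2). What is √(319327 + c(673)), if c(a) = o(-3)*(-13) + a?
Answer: √320026 ≈ 565.71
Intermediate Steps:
o(l) = 4 + 2*l (o(l) = 2*(2 + l) = 4 + 2*l)
c(a) = 26 + a (c(a) = (4 + 2*(-3))*(-13) + a = (4 - 6)*(-13) + a = -2*(-13) + a = 26 + a)
√(319327 + c(673)) = √(319327 + (26 + 673)) = √(319327 + 699) = √320026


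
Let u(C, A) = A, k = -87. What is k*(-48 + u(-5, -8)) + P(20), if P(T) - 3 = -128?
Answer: 4747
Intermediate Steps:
P(T) = -125 (P(T) = 3 - 128 = -125)
k*(-48 + u(-5, -8)) + P(20) = -87*(-48 - 8) - 125 = -87*(-56) - 125 = 4872 - 125 = 4747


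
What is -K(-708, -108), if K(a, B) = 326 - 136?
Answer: -190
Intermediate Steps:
K(a, B) = 190
-K(-708, -108) = -1*190 = -190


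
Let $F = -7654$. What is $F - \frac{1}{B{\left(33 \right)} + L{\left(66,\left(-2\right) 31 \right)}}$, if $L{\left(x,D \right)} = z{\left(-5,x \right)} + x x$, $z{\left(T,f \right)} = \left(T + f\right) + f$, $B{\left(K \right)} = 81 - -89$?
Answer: $- \frac{35614063}{4653} \approx -7654.0$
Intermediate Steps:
$B{\left(K \right)} = 170$ ($B{\left(K \right)} = 81 + 89 = 170$)
$z{\left(T,f \right)} = T + 2 f$
$L{\left(x,D \right)} = -5 + x^{2} + 2 x$ ($L{\left(x,D \right)} = \left(-5 + 2 x\right) + x x = \left(-5 + 2 x\right) + x^{2} = -5 + x^{2} + 2 x$)
$F - \frac{1}{B{\left(33 \right)} + L{\left(66,\left(-2\right) 31 \right)}} = -7654 - \frac{1}{170 + \left(-5 + 66^{2} + 2 \cdot 66\right)} = -7654 - \frac{1}{170 + \left(-5 + 4356 + 132\right)} = -7654 - \frac{1}{170 + 4483} = -7654 - \frac{1}{4653} = - \frac{35614063}{4653}$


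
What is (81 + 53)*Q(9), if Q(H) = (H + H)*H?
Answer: 21708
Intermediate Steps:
Q(H) = 2*H² (Q(H) = (2*H)*H = 2*H²)
(81 + 53)*Q(9) = (81 + 53)*(2*9²) = 134*(2*81) = 134*162 = 21708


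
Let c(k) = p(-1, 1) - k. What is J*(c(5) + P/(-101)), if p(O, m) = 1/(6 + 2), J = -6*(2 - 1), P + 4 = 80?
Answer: 13641/404 ≈ 33.765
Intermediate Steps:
P = 76 (P = -4 + 80 = 76)
J = -6 (J = -6*1 = -6)
p(O, m) = ⅛ (p(O, m) = 1/8 = ⅛)
c(k) = ⅛ - k
J*(c(5) + P/(-101)) = -6*((⅛ - 1*5) + 76/(-101)) = -6*((⅛ - 5) + 76*(-1/101)) = -6*(-39/8 - 76/101) = -6*(-4547/808) = 13641/404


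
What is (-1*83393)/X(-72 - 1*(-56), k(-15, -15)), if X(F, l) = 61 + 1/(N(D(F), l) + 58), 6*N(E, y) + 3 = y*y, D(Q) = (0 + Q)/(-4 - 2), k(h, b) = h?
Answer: -7922335/5796 ≈ -1366.9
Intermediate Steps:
D(Q) = -Q/6 (D(Q) = Q/(-6) = Q*(-⅙) = -Q/6)
N(E, y) = -½ + y²/6 (N(E, y) = -½ + (y*y)/6 = -½ + y²/6)
X(F, l) = 61 + 1/(115/2 + l²/6) (X(F, l) = 61 + 1/((-½ + l²/6) + 58) = 61 + 1/(115/2 + l²/6))
(-1*83393)/X(-72 - 1*(-56), k(-15, -15)) = (-1*83393)/(((21051 + 61*(-15)²)/(345 + (-15)²))) = -83393*(345 + 225)/(21051 + 61*225) = -83393*570/(21051 + 13725) = -83393/((1/570)*34776) = -83393/5796/95 = -83393*95/5796 = -7922335/5796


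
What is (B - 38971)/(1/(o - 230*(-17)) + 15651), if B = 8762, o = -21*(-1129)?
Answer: -834342371/432264970 ≈ -1.9302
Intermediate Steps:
o = 23709
(B - 38971)/(1/(o - 230*(-17)) + 15651) = (8762 - 38971)/(1/(23709 - 230*(-17)) + 15651) = -30209/(1/(23709 - 5*(-782)) + 15651) = -30209/(1/(23709 + 3910) + 15651) = -30209/(1/27619 + 15651) = -30209/432264970/27619 = -30209*27619/432264970 = -834342371/432264970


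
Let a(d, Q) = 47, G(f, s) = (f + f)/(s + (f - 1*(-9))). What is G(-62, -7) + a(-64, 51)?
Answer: 736/15 ≈ 49.067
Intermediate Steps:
G(f, s) = 2*f/(9 + f + s) (G(f, s) = (2*f)/(s + (f + 9)) = (2*f)/(s + (9 + f)) = (2*f)/(9 + f + s) = 2*f/(9 + f + s))
G(-62, -7) + a(-64, 51) = 2*(-62)/(9 - 62 - 7) + 47 = 2*(-62)/(-60) + 47 = 2*(-62)*(-1/60) + 47 = 31/15 + 47 = 736/15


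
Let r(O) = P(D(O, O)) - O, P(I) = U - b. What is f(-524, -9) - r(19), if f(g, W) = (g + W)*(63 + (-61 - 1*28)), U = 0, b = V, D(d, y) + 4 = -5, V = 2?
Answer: 13879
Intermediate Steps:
D(d, y) = -9 (D(d, y) = -4 - 5 = -9)
b = 2
P(I) = -2 (P(I) = 0 - 1*2 = 0 - 2 = -2)
f(g, W) = -26*W - 26*g (f(g, W) = (W + g)*(63 + (-61 - 28)) = (W + g)*(63 - 89) = (W + g)*(-26) = -26*W - 26*g)
r(O) = -2 - O
f(-524, -9) - r(19) = (-26*(-9) - 26*(-524)) - (-2 - 1*19) = (234 + 13624) - (-2 - 19) = 13858 - 1*(-21) = 13858 + 21 = 13879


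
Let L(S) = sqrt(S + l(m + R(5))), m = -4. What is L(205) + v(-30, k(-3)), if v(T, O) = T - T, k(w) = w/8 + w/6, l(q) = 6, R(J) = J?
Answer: sqrt(211) ≈ 14.526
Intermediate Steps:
k(w) = 7*w/24 (k(w) = w*(1/8) + w*(1/6) = w/8 + w/6 = 7*w/24)
v(T, O) = 0
L(S) = sqrt(6 + S) (L(S) = sqrt(S + 6) = sqrt(6 + S))
L(205) + v(-30, k(-3)) = sqrt(6 + 205) + 0 = sqrt(211) + 0 = sqrt(211)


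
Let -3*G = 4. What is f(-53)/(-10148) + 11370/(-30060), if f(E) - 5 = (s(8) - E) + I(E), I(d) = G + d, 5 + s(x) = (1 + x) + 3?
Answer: -964195/2542074 ≈ -0.37929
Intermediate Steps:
G = -4/3 (G = -⅓*4 = -4/3 ≈ -1.3333)
s(x) = -1 + x (s(x) = -5 + ((1 + x) + 3) = -5 + (4 + x) = -1 + x)
I(d) = -4/3 + d
f(E) = 32/3 (f(E) = 5 + (((-1 + 8) - E) + (-4/3 + E)) = 5 + ((7 - E) + (-4/3 + E)) = 5 + 17/3 = 32/3)
f(-53)/(-10148) + 11370/(-30060) = (32/3)/(-10148) + 11370/(-30060) = (32/3)*(-1/10148) + 11370*(-1/30060) = -8/7611 - 379/1002 = -964195/2542074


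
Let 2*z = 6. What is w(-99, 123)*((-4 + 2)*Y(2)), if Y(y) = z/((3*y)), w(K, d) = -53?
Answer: 53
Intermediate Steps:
z = 3 (z = (1/2)*6 = 3)
Y(y) = 1/y (Y(y) = 3/((3*y)) = 3*(1/(3*y)) = 1/y)
w(-99, 123)*((-4 + 2)*Y(2)) = -53*(-4 + 2)/2 = -(-106)/2 = -53*(-1) = 53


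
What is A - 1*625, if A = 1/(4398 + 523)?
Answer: -3075624/4921 ≈ -625.00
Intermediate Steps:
A = 1/4921 ≈ 0.00020321
A - 1*625 = 1/4921 - 1*625 = 1/4921 - 625 = -3075624/4921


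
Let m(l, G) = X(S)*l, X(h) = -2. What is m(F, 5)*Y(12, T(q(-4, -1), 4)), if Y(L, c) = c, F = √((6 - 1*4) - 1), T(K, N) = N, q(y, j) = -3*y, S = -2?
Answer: -8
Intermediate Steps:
F = 1 (F = √((6 - 4) - 1) = √(2 - 1) = √1 = 1)
m(l, G) = -2*l
m(F, 5)*Y(12, T(q(-4, -1), 4)) = -2*1*4 = -2*4 = -8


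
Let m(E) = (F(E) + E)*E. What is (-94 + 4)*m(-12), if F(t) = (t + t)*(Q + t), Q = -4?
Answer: 401760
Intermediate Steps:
F(t) = 2*t*(-4 + t) (F(t) = (t + t)*(-4 + t) = (2*t)*(-4 + t) = 2*t*(-4 + t))
m(E) = E*(E + 2*E*(-4 + E)) (m(E) = (2*E*(-4 + E) + E)*E = (E + 2*E*(-4 + E))*E = E*(E + 2*E*(-4 + E)))
(-94 + 4)*m(-12) = (-94 + 4)*((-12)²*(-7 + 2*(-12))) = -12960*(-7 - 24) = -12960*(-31) = -90*(-4464) = 401760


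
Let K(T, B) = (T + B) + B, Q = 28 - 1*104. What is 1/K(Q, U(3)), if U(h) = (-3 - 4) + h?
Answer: -1/84 ≈ -0.011905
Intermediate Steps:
Q = -76 (Q = 28 - 104 = -76)
U(h) = -7 + h
K(T, B) = T + 2*B (K(T, B) = (B + T) + B = T + 2*B)
1/K(Q, U(3)) = 1/(-76 + 2*(-7 + 3)) = 1/(-76 + 2*(-4)) = 1/(-76 - 8) = 1/(-84) = -1/84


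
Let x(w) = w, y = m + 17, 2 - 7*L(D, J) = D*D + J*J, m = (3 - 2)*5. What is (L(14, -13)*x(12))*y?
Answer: -95832/7 ≈ -13690.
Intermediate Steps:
m = 5 (m = 1*5 = 5)
L(D, J) = 2/7 - D²/7 - J²/7 (L(D, J) = 2/7 - (D*D + J*J)/7 = 2/7 - (D² + J²)/7 = 2/7 + (-D²/7 - J²/7) = 2/7 - D²/7 - J²/7)
y = 22 (y = 5 + 17 = 22)
(L(14, -13)*x(12))*y = ((2/7 - ⅐*14² - ⅐*(-13)²)*12)*22 = ((2/7 - ⅐*196 - ⅐*169)*12)*22 = ((2/7 - 28 - 169/7)*12)*22 = -363/7*12*22 = -4356/7*22 = -95832/7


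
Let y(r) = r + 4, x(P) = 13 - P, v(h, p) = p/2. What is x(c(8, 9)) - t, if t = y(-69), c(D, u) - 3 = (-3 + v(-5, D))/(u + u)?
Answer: 1349/18 ≈ 74.944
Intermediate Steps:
v(h, p) = p/2 (v(h, p) = p*(1/2) = p/2)
c(D, u) = 3 + (-3 + D/2)/(2*u) (c(D, u) = 3 + (-3 + D/2)/(u + u) = 3 + (-3 + D/2)/((2*u)) = 3 + (-3 + D/2)*(1/(2*u)) = 3 + (-3 + D/2)/(2*u))
y(r) = 4 + r
t = -65 (t = 4 - 69 = -65)
x(c(8, 9)) - t = (13 - (-6 + 8 + 12*9)/(4*9)) - 1*(-65) = (13 - (-6 + 8 + 108)/(4*9)) + 65 = (13 - 110/(4*9)) + 65 = (13 - 1*55/18) + 65 = (13 - 55/18) + 65 = 179/18 + 65 = 1349/18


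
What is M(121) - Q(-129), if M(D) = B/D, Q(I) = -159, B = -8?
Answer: 19231/121 ≈ 158.93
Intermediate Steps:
M(D) = -8/D
M(121) - Q(-129) = -8/121 - 1*(-159) = -8*1/121 + 159 = -8/121 + 159 = 19231/121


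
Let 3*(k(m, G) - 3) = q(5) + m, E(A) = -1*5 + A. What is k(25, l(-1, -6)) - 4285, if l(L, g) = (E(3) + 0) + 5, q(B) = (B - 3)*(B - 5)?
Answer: -12821/3 ≈ -4273.7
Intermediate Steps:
E(A) = -5 + A
q(B) = (-5 + B)*(-3 + B) (q(B) = (-3 + B)*(-5 + B) = (-5 + B)*(-3 + B))
l(L, g) = 3 (l(L, g) = ((-5 + 3) + 0) + 5 = (-2 + 0) + 5 = -2 + 5 = 3)
k(m, G) = 3 + m/3 (k(m, G) = 3 + ((15 + 5² - 8*5) + m)/3 = 3 + ((15 + 25 - 40) + m)/3 = 3 + (0 + m)/3 = 3 + m/3)
k(25, l(-1, -6)) - 4285 = (3 + (⅓)*25) - 4285 = (3 + 25/3) - 4285 = 34/3 - 4285 = -12821/3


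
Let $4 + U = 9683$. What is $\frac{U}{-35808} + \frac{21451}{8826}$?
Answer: $\frac{37927253}{17557856} \approx 2.1601$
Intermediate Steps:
$U = 9679$ ($U = -4 + 9683 = 9679$)
$\frac{U}{-35808} + \frac{21451}{8826} = \frac{9679}{-35808} + \frac{21451}{8826} = 9679 \left(- \frac{1}{35808}\right) + 21451 \cdot \frac{1}{8826} = - \frac{9679}{35808} + \frac{21451}{8826} = \frac{37927253}{17557856}$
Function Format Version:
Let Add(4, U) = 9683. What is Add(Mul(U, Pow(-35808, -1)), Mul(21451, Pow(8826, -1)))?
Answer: Rational(37927253, 17557856) ≈ 2.1601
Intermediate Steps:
U = 9679 (U = Add(-4, 9683) = 9679)
Add(Mul(U, Pow(-35808, -1)), Mul(21451, Pow(8826, -1))) = Add(Mul(9679, Pow(-35808, -1)), Mul(21451, Pow(8826, -1))) = Add(Mul(9679, Rational(-1, 35808)), Mul(21451, Rational(1, 8826))) = Add(Rational(-9679, 35808), Rational(21451, 8826)) = Rational(37927253, 17557856)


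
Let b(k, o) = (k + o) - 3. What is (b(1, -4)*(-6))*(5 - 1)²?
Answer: 576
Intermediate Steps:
b(k, o) = -3 + k + o
(b(1, -4)*(-6))*(5 - 1)² = ((-3 + 1 - 4)*(-6))*(5 - 1)² = -6*(-6)*4² = 36*16 = 576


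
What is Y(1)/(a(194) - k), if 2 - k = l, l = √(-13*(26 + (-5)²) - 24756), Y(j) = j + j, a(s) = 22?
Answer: 40/25819 - 2*I*√25419/25819 ≈ 0.0015492 - 0.01235*I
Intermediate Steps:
Y(j) = 2*j
l = I*√25419 (l = √(-13*(26 + 25) - 24756) = √(-13*51 - 24756) = √(-663 - 24756) = √(-25419) = I*√25419 ≈ 159.43*I)
k = 2 - I*√25419 ≈ 2.0 - 159.43*I
Y(1)/(a(194) - k) = (2*1)/(22 - (2 - I*√25419)) = 2/(22 + (-2 + I*√25419)) = 2/(20 + I*√25419)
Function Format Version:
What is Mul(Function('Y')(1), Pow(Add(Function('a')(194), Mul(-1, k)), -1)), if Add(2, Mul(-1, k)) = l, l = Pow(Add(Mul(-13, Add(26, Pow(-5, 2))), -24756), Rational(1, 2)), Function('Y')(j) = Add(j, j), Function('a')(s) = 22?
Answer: Add(Rational(40, 25819), Mul(Rational(-2, 25819), I, Pow(25419, Rational(1, 2)))) ≈ Add(0.0015492, Mul(-0.012350, I))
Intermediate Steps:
Function('Y')(j) = Mul(2, j)
l = Mul(I, Pow(25419, Rational(1, 2))) (l = Pow(Add(Mul(-13, Add(26, 25)), -24756), Rational(1, 2)) = Pow(Add(Mul(-13, 51), -24756), Rational(1, 2)) = Pow(Add(-663, -24756), Rational(1, 2)) = Pow(-25419, Rational(1, 2)) = Mul(I, Pow(25419, Rational(1, 2))) ≈ Mul(159.43, I))
k = Add(2, Mul(-1, I, Pow(25419, Rational(1, 2)))) (k = Add(2, Mul(-1, Mul(I, Pow(25419, Rational(1, 2))))) = Add(2, Mul(-1, I, Pow(25419, Rational(1, 2)))) ≈ Add(2.0000, Mul(-159.43, I)))
Mul(Function('Y')(1), Pow(Add(Function('a')(194), Mul(-1, k)), -1)) = Mul(Mul(2, 1), Pow(Add(22, Mul(-1, Add(2, Mul(-1, I, Pow(25419, Rational(1, 2)))))), -1)) = Mul(2, Pow(Add(22, Add(-2, Mul(I, Pow(25419, Rational(1, 2))))), -1)) = Mul(2, Pow(Add(20, Mul(I, Pow(25419, Rational(1, 2)))), -1))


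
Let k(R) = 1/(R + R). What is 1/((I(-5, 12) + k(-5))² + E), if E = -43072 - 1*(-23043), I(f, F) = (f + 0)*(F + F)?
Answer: -100/560499 ≈ -0.00017841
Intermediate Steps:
k(R) = 1/(2*R)
I(f, F) = 2*F*f (I(f, F) = f*(2*F) = 2*F*f)
E = -20029 (E = -43072 + 23043 = -20029)
1/((I(-5, 12) + k(-5))² + E) = 1/((2*12*(-5) + (½)/(-5))² - 20029) = 1/((-120 + (½)*(-⅕))² - 20029) = 1/((-120 - ⅒)² - 20029) = 1/((-1201/10)² - 20029) = 1/(1442401/100 - 20029) = 1/(-560499/100) = -100/560499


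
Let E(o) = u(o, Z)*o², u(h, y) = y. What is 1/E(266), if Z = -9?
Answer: -1/636804 ≈ -1.5703e-6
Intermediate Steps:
E(o) = -9*o²
1/E(266) = 1/(-9*266²) = 1/(-9*70756) = 1/(-636804) = -1/636804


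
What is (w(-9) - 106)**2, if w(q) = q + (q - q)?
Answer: 13225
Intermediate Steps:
w(q) = q (w(q) = q + 0 = q)
(w(-9) - 106)**2 = (-9 - 106)**2 = (-115)**2 = 13225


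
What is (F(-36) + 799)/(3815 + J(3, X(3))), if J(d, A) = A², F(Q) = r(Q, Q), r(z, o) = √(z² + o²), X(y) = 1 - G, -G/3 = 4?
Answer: 799/3984 + 3*√2/332 ≈ 0.21333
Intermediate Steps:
G = -12 (G = -3*4 = -12)
X(y) = 13 (X(y) = 1 - 1*(-12) = 1 + 12 = 13)
r(z, o) = √(o² + z²)
F(Q) = √2*√(Q²) (F(Q) = √(Q² + Q²) = √(2*Q²) = √2*√(Q²))
(F(-36) + 799)/(3815 + J(3, X(3))) = (√2*√((-36)²) + 799)/(3815 + 13²) = (√2*√1296 + 799)/(3815 + 169) = (√2*36 + 799)/3984 = (36*√2 + 799)*(1/3984) = (799 + 36*√2)*(1/3984) = 799/3984 + 3*√2/332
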